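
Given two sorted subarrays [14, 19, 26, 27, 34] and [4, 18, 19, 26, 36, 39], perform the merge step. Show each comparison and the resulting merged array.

Merging process:

Compare 14 vs 4: take 4 from right. Merged: [4]
Compare 14 vs 18: take 14 from left. Merged: [4, 14]
Compare 19 vs 18: take 18 from right. Merged: [4, 14, 18]
Compare 19 vs 19: take 19 from left. Merged: [4, 14, 18, 19]
Compare 26 vs 19: take 19 from right. Merged: [4, 14, 18, 19, 19]
Compare 26 vs 26: take 26 from left. Merged: [4, 14, 18, 19, 19, 26]
Compare 27 vs 26: take 26 from right. Merged: [4, 14, 18, 19, 19, 26, 26]
Compare 27 vs 36: take 27 from left. Merged: [4, 14, 18, 19, 19, 26, 26, 27]
Compare 34 vs 36: take 34 from left. Merged: [4, 14, 18, 19, 19, 26, 26, 27, 34]
Append remaining from right: [36, 39]. Merged: [4, 14, 18, 19, 19, 26, 26, 27, 34, 36, 39]

Final merged array: [4, 14, 18, 19, 19, 26, 26, 27, 34, 36, 39]
Total comparisons: 9

The merged array is [4, 14, 18, 19, 19, 26, 26, 27, 34, 36, 39], requiring 9 comparisons. The merge step runs in O(n) time where n is the total number of elements.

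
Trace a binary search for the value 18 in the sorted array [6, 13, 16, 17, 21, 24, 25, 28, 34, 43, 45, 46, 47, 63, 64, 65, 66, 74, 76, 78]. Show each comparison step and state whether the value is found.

Binary search for 18 in [6, 13, 16, 17, 21, 24, 25, 28, 34, 43, 45, 46, 47, 63, 64, 65, 66, 74, 76, 78]:

lo=0, hi=19, mid=9, arr[mid]=43 -> 43 > 18, search left half
lo=0, hi=8, mid=4, arr[mid]=21 -> 21 > 18, search left half
lo=0, hi=3, mid=1, arr[mid]=13 -> 13 < 18, search right half
lo=2, hi=3, mid=2, arr[mid]=16 -> 16 < 18, search right half
lo=3, hi=3, mid=3, arr[mid]=17 -> 17 < 18, search right half
lo=4 > hi=3, target 18 not found

Binary search determines that 18 is not in the array after 5 comparisons. The search space was exhausted without finding the target.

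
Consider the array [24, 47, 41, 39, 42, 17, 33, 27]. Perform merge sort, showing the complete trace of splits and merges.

Merge sort trace:

Split: [24, 47, 41, 39, 42, 17, 33, 27] -> [24, 47, 41, 39] and [42, 17, 33, 27]
  Split: [24, 47, 41, 39] -> [24, 47] and [41, 39]
    Split: [24, 47] -> [24] and [47]
    Merge: [24] + [47] -> [24, 47]
    Split: [41, 39] -> [41] and [39]
    Merge: [41] + [39] -> [39, 41]
  Merge: [24, 47] + [39, 41] -> [24, 39, 41, 47]
  Split: [42, 17, 33, 27] -> [42, 17] and [33, 27]
    Split: [42, 17] -> [42] and [17]
    Merge: [42] + [17] -> [17, 42]
    Split: [33, 27] -> [33] and [27]
    Merge: [33] + [27] -> [27, 33]
  Merge: [17, 42] + [27, 33] -> [17, 27, 33, 42]
Merge: [24, 39, 41, 47] + [17, 27, 33, 42] -> [17, 24, 27, 33, 39, 41, 42, 47]

Final sorted array: [17, 24, 27, 33, 39, 41, 42, 47]

The merge sort proceeds by recursively splitting the array and merging sorted halves.
After all merges, the sorted array is [17, 24, 27, 33, 39, 41, 42, 47].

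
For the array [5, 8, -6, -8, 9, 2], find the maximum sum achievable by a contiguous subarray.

Using Kadane's algorithm on [5, 8, -6, -8, 9, 2]:

Scanning through the array:
Position 1 (value 8): max_ending_here = 13, max_so_far = 13
Position 2 (value -6): max_ending_here = 7, max_so_far = 13
Position 3 (value -8): max_ending_here = -1, max_so_far = 13
Position 4 (value 9): max_ending_here = 9, max_so_far = 13
Position 5 (value 2): max_ending_here = 11, max_so_far = 13

Maximum subarray: [5, 8]
Maximum sum: 13

The maximum subarray is [5, 8] with sum 13. This subarray runs from index 0 to index 1.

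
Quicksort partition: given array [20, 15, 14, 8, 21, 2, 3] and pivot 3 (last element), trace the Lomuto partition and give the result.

Lomuto partition with pivot = 3:

Initial array: [20, 15, 14, 8, 21, 2, 3]

arr[0]=20 > 3: no swap
arr[1]=15 > 3: no swap
arr[2]=14 > 3: no swap
arr[3]=8 > 3: no swap
arr[4]=21 > 3: no swap
arr[5]=2 <= 3: swap with position 0, array becomes [2, 15, 14, 8, 21, 20, 3]

Place pivot at position 1: [2, 3, 14, 8, 21, 20, 15]
Pivot position: 1

After partitioning with pivot 3, the array becomes [2, 3, 14, 8, 21, 20, 15]. The pivot is placed at index 1. All elements to the left of the pivot are <= 3, and all elements to the right are > 3.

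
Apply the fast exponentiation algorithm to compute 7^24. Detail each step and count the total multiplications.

Computing 7^24 by squaring (build up from 7^1; each line after the first costs one multiplication):

7^1 = 7
7^2 = (7^1)^2 = 7^2 = 49
7^3 = 7 * 7^2 = 7 * 49 = 343
7^6 = (7^3)^2 = 343^2 = 117649
7^12 = (7^6)^2 = 117649^2 = 13841287201
7^24 = (7^12)^2 = 13841287201^2 = 191581231380566414401

Result: 191581231380566414401
Multiplications needed: 5 (5 lines after 7^1)

7^24 = 191581231380566414401. Using exponentiation by squaring, this requires 5 multiplications. The key idea: if the exponent is even, square the half-power; if odd, multiply by the base once.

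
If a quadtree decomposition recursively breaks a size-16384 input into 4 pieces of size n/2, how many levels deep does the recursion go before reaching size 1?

For divide and conquer with division factor 2:

Problem sizes at each level:
Level 0: 16384
Level 1: 8192
Level 2: 4096
Level 3: 2048
Level 4: 1024
Level 5: 512
Level 6: 256
Level 7: 128
Level 8: 64
Level 9: 32
Level 10: 16
Level 11: 8
Level 12: 4
Level 13: 2
Level 14: 1

The root is level 0 and the size-1 base case is level 14 (the tree spans levels 0 through 14, i.e. 15 levels counting the root), so the depth is the number of divisions: log_2(16384) = 14

The recursion tree depth is log_2(16384) = 14. At each level, the problem size is divided by 2, so it takes 14 divisions to reduce to a base case of size 1. The algorithm makes 4 recursive calls at each level.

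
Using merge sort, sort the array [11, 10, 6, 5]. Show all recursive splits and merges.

Merge sort trace:

Split: [11, 10, 6, 5] -> [11, 10] and [6, 5]
  Split: [11, 10] -> [11] and [10]
  Merge: [11] + [10] -> [10, 11]
  Split: [6, 5] -> [6] and [5]
  Merge: [6] + [5] -> [5, 6]
Merge: [10, 11] + [5, 6] -> [5, 6, 10, 11]

Final sorted array: [5, 6, 10, 11]

The merge sort proceeds by recursively splitting the array and merging sorted halves.
After all merges, the sorted array is [5, 6, 10, 11].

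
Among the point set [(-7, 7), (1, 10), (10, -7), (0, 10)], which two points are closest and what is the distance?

Computing all pairwise distances among 4 points:

d((-7, 7), (1, 10)) = 8.544
d((-7, 7), (10, -7)) = 22.0227
d((-7, 7), (0, 10)) = 7.6158
d((1, 10), (10, -7)) = 19.2354
d((1, 10), (0, 10)) = 1.0 <-- minimum
d((10, -7), (0, 10)) = 19.7231

Closest pair: (1, 10) and (0, 10) with distance 1.0

The closest pair is (1, 10) and (0, 10) with Euclidean distance 1.0. For 4 points, brute-force pairwise comparison is shown above. For large n, the divide-and-conquer algorithm (sort by x, recurse on halves, check the dividing strip) achieves O(n log n).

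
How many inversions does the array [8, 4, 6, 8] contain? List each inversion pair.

Finding inversions in [8, 4, 6, 8]:

(0, 1): arr[0]=8 > arr[1]=4
(0, 2): arr[0]=8 > arr[2]=6

Total inversions: 2

The array has 2 inversion(s): (0,1), (0,2). Each pair (i,j) satisfies i < j and arr[i] > arr[j].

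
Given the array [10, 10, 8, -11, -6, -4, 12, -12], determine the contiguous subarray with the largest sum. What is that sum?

Using Kadane's algorithm on [10, 10, 8, -11, -6, -4, 12, -12]:

Scanning through the array:
Position 1 (value 10): max_ending_here = 20, max_so_far = 20
Position 2 (value 8): max_ending_here = 28, max_so_far = 28
Position 3 (value -11): max_ending_here = 17, max_so_far = 28
Position 4 (value -6): max_ending_here = 11, max_so_far = 28
Position 5 (value -4): max_ending_here = 7, max_so_far = 28
Position 6 (value 12): max_ending_here = 19, max_so_far = 28
Position 7 (value -12): max_ending_here = 7, max_so_far = 28

Maximum subarray: [10, 10, 8]
Maximum sum: 28

The maximum subarray is [10, 10, 8] with sum 28. This subarray runs from index 0 to index 2.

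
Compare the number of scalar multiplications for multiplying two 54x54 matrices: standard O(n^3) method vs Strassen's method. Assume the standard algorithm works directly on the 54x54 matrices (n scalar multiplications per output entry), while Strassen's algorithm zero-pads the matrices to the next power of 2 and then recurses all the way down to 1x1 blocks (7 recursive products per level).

Matrix multiplication for 54x54 matrices:

Strassen's algorithm requires power-of-2 dimensions. Pad 54x54 to 64x64 (next power of 2).

Standard algorithm: 54^3 = 157464 multiplications
Strassen's algorithm: 7^(log2(64)) = 7^6 = 117649 multiplications
Savings: 157464 - 117649 = 39815 multiplications

Standard: 157464 multiplications (54^3). Strassen: 117649 multiplications (7^6, after padding to 64x64). Strassen reduces 8 recursive multiplications to 7 at each level.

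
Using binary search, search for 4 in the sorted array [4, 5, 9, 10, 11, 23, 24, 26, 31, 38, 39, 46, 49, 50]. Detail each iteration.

Binary search for 4 in [4, 5, 9, 10, 11, 23, 24, 26, 31, 38, 39, 46, 49, 50]:

lo=0, hi=13, mid=6, arr[mid]=24 -> 24 > 4, search left half
lo=0, hi=5, mid=2, arr[mid]=9 -> 9 > 4, search left half
lo=0, hi=1, mid=0, arr[mid]=4 -> Found target at index 0!

Binary search finds 4 at index 0 after 3 comparisons. The search repeatedly halves the search space by comparing with the middle element.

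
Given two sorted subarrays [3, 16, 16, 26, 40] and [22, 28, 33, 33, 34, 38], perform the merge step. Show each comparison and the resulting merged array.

Merging process:

Compare 3 vs 22: take 3 from left. Merged: [3]
Compare 16 vs 22: take 16 from left. Merged: [3, 16]
Compare 16 vs 22: take 16 from left. Merged: [3, 16, 16]
Compare 26 vs 22: take 22 from right. Merged: [3, 16, 16, 22]
Compare 26 vs 28: take 26 from left. Merged: [3, 16, 16, 22, 26]
Compare 40 vs 28: take 28 from right. Merged: [3, 16, 16, 22, 26, 28]
Compare 40 vs 33: take 33 from right. Merged: [3, 16, 16, 22, 26, 28, 33]
Compare 40 vs 33: take 33 from right. Merged: [3, 16, 16, 22, 26, 28, 33, 33]
Compare 40 vs 34: take 34 from right. Merged: [3, 16, 16, 22, 26, 28, 33, 33, 34]
Compare 40 vs 38: take 38 from right. Merged: [3, 16, 16, 22, 26, 28, 33, 33, 34, 38]
Append remaining from left: [40]. Merged: [3, 16, 16, 22, 26, 28, 33, 33, 34, 38, 40]

Final merged array: [3, 16, 16, 22, 26, 28, 33, 33, 34, 38, 40]
Total comparisons: 10

The merged array is [3, 16, 16, 22, 26, 28, 33, 33, 34, 38, 40], requiring 10 comparisons. The merge step runs in O(n) time where n is the total number of elements.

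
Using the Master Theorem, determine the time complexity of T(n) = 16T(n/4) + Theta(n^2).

Master Theorem for T(n) = 16T(n/4) + O(n^2):

a = 16, b = 4, c = 2
log_b(a) = log_4(16) = 2.0000

Case 2: c = 2 = log_4(16) = 2.0000
T(n) = O(n^2 log n) = O(n^2 log n)

For T(n) = 16T(n/4) + O(n^2): log_4(16) = 2.0000. This is Case 2 of the Master Theorem (c = log_b(a), equal work at all levels), giving O(n^2 log n).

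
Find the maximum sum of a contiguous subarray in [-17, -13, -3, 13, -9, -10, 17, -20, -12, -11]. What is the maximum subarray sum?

Using Kadane's algorithm on [-17, -13, -3, 13, -9, -10, 17, -20, -12, -11]:

Scanning through the array:
Position 1 (value -13): max_ending_here = -13, max_so_far = -13
Position 2 (value -3): max_ending_here = -3, max_so_far = -3
Position 3 (value 13): max_ending_here = 13, max_so_far = 13
Position 4 (value -9): max_ending_here = 4, max_so_far = 13
Position 5 (value -10): max_ending_here = -6, max_so_far = 13
Position 6 (value 17): max_ending_here = 17, max_so_far = 17
Position 7 (value -20): max_ending_here = -3, max_so_far = 17
Position 8 (value -12): max_ending_here = -12, max_so_far = 17
Position 9 (value -11): max_ending_here = -11, max_so_far = 17

Maximum subarray: [17]
Maximum sum: 17

The maximum subarray is [17] with sum 17. This subarray runs from index 6 to index 6.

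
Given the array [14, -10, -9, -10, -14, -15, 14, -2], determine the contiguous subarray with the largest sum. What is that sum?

Using Kadane's algorithm on [14, -10, -9, -10, -14, -15, 14, -2]:

Scanning through the array:
Position 1 (value -10): max_ending_here = 4, max_so_far = 14
Position 2 (value -9): max_ending_here = -5, max_so_far = 14
Position 3 (value -10): max_ending_here = -10, max_so_far = 14
Position 4 (value -14): max_ending_here = -14, max_so_far = 14
Position 5 (value -15): max_ending_here = -15, max_so_far = 14
Position 6 (value 14): max_ending_here = 14, max_so_far = 14
Position 7 (value -2): max_ending_here = 12, max_so_far = 14

Maximum subarray: [14]
Maximum sum: 14

The maximum subarray is [14] with sum 14. This subarray runs from index 0 to index 0.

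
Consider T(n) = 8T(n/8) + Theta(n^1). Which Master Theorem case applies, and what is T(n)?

Master Theorem for T(n) = 8T(n/8) + O(n^1):

a = 8, b = 8, c = 1
log_b(a) = log_8(8) = 1.0000

Case 2: c = 1 = log_8(8) = 1.0000
T(n) = O(n^1 log n) = O(n log n)

For T(n) = 8T(n/8) + O(n^1): log_8(8) = 1.0000. This is Case 2 of the Master Theorem (c = log_b(a), equal work at all levels), giving O(n log n).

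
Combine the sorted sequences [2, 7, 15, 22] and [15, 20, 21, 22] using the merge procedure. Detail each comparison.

Merging process:

Compare 2 vs 15: take 2 from left. Merged: [2]
Compare 7 vs 15: take 7 from left. Merged: [2, 7]
Compare 15 vs 15: take 15 from left. Merged: [2, 7, 15]
Compare 22 vs 15: take 15 from right. Merged: [2, 7, 15, 15]
Compare 22 vs 20: take 20 from right. Merged: [2, 7, 15, 15, 20]
Compare 22 vs 21: take 21 from right. Merged: [2, 7, 15, 15, 20, 21]
Compare 22 vs 22: take 22 from left. Merged: [2, 7, 15, 15, 20, 21, 22]
Append remaining from right: [22]. Merged: [2, 7, 15, 15, 20, 21, 22, 22]

Final merged array: [2, 7, 15, 15, 20, 21, 22, 22]
Total comparisons: 7

The merged array is [2, 7, 15, 15, 20, 21, 22, 22], requiring 7 comparisons. The merge step runs in O(n) time where n is the total number of elements.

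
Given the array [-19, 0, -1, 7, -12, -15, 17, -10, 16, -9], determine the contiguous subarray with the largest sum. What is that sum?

Using Kadane's algorithm on [-19, 0, -1, 7, -12, -15, 17, -10, 16, -9]:

Scanning through the array:
Position 1 (value 0): max_ending_here = 0, max_so_far = 0
Position 2 (value -1): max_ending_here = -1, max_so_far = 0
Position 3 (value 7): max_ending_here = 7, max_so_far = 7
Position 4 (value -12): max_ending_here = -5, max_so_far = 7
Position 5 (value -15): max_ending_here = -15, max_so_far = 7
Position 6 (value 17): max_ending_here = 17, max_so_far = 17
Position 7 (value -10): max_ending_here = 7, max_so_far = 17
Position 8 (value 16): max_ending_here = 23, max_so_far = 23
Position 9 (value -9): max_ending_here = 14, max_so_far = 23

Maximum subarray: [17, -10, 16]
Maximum sum: 23

The maximum subarray is [17, -10, 16] with sum 23. This subarray runs from index 6 to index 8.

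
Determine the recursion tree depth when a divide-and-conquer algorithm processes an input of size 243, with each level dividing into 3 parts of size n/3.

For divide and conquer with division factor 3:

Problem sizes at each level:
Level 0: 243
Level 1: 81
Level 2: 27
Level 3: 9
Level 4: 3
Level 5: 1

The root is level 0 and the size-1 base case is level 5 (the tree spans levels 0 through 5, i.e. 6 levels counting the root), so the depth is the number of divisions: log_3(243) = 5

The recursion tree depth is log_3(243) = 5. At each level, the problem size is divided by 3, so it takes 5 divisions to reduce to a base case of size 1. The algorithm makes 3 recursive calls at each level.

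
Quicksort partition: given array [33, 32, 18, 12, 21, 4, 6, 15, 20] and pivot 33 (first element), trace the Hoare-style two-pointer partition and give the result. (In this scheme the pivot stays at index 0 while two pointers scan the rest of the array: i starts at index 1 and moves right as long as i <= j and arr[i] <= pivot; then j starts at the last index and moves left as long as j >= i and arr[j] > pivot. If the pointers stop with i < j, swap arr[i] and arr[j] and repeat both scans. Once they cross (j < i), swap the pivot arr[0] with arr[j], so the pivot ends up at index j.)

Hoare-style two-pointer partition with pivot = 33:

Initial array: [33, 32, 18, 12, 21, 4, 6, 15, 20]

Pointers start at i = 1, j = 8.
i ends at 9, j ends at 8: the pointers have crossed (j < i), so scanning stops.

Swap pivot arr[0] with arr[8] to place pivot at position 8: [20, 32, 18, 12, 21, 4, 6, 15, 33]
Pivot position: 8

After partitioning with pivot 33, the array becomes [20, 32, 18, 12, 21, 4, 6, 15, 33]. The pivot is placed at index 8. All elements to the left of the pivot are <= 33, and all elements to the right are > 33.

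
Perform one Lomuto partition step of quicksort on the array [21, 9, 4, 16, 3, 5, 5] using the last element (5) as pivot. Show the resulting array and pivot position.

Lomuto partition with pivot = 5:

Initial array: [21, 9, 4, 16, 3, 5, 5]

arr[0]=21 > 5: no swap
arr[1]=9 > 5: no swap
arr[2]=4 <= 5: swap with position 0, array becomes [4, 9, 21, 16, 3, 5, 5]
arr[3]=16 > 5: no swap
arr[4]=3 <= 5: swap with position 1, array becomes [4, 3, 21, 16, 9, 5, 5]
arr[5]=5 <= 5: swap with position 2, array becomes [4, 3, 5, 16, 9, 21, 5]

Place pivot at position 3: [4, 3, 5, 5, 9, 21, 16]
Pivot position: 3

After partitioning with pivot 5, the array becomes [4, 3, 5, 5, 9, 21, 16]. The pivot is placed at index 3. All elements to the left of the pivot are <= 5, and all elements to the right are > 5.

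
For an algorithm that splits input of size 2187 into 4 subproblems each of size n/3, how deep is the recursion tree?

For divide and conquer with division factor 3:

Problem sizes at each level:
Level 0: 2187
Level 1: 729
Level 2: 243
Level 3: 81
Level 4: 27
Level 5: 9
Level 6: 3
Level 7: 1

The root is level 0 and the size-1 base case is level 7 (the tree spans levels 0 through 7, i.e. 8 levels counting the root), so the depth is the number of divisions: log_3(2187) = 7

The recursion tree depth is log_3(2187) = 7. At each level, the problem size is divided by 3, so it takes 7 divisions to reduce to a base case of size 1. The algorithm makes 4 recursive calls at each level.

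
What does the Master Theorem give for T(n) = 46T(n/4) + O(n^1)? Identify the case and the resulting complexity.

Master Theorem for T(n) = 46T(n/4) + O(n^1):

a = 46, b = 4, c = 1
log_b(a) = log_4(46) = 2.7618

Case 1: c = 1 < log_4(46) = 2.7618
T(n) = O(n^(log_4 46))

For T(n) = 46T(n/4) + O(n^1): log_4(46) = 2.7618. This is Case 1 of the Master Theorem (c < log_b(a), work dominated by leaves), giving O(n^(log_4 46)).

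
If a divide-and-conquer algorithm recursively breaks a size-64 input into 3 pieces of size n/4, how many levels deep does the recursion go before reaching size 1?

For divide and conquer with division factor 4:

Problem sizes at each level:
Level 0: 64
Level 1: 16
Level 2: 4
Level 3: 1

The root is level 0 and the size-1 base case is level 3 (the tree spans levels 0 through 3, i.e. 4 levels counting the root), so the depth is the number of divisions: log_4(64) = 3

The recursion tree depth is log_4(64) = 3. At each level, the problem size is divided by 4, so it takes 3 divisions to reduce to a base case of size 1. The algorithm makes 3 recursive calls at each level.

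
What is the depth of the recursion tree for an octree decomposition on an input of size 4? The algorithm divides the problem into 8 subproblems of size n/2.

For divide and conquer with division factor 2:

Problem sizes at each level:
Level 0: 4
Level 1: 2
Level 2: 1

The root is level 0 and the size-1 base case is level 2 (the tree spans levels 0 through 2, i.e. 3 levels counting the root), so the depth is the number of divisions: log_2(4) = 2

The recursion tree depth is log_2(4) = 2. At each level, the problem size is divided by 2, so it takes 2 divisions to reduce to a base case of size 1. The algorithm makes 8 recursive calls at each level.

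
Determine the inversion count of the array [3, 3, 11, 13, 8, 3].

Finding inversions in [3, 3, 11, 13, 8, 3]:

(2, 4): arr[2]=11 > arr[4]=8
(2, 5): arr[2]=11 > arr[5]=3
(3, 4): arr[3]=13 > arr[4]=8
(3, 5): arr[3]=13 > arr[5]=3
(4, 5): arr[4]=8 > arr[5]=3

Total inversions: 5

The array has 5 inversion(s): (2,4), (2,5), (3,4), (3,5), (4,5). Each pair (i,j) satisfies i < j and arr[i] > arr[j].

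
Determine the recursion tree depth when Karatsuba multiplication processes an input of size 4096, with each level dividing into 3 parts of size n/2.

For divide and conquer with division factor 2:

Problem sizes at each level:
Level 0: 4096
Level 1: 2048
Level 2: 1024
Level 3: 512
Level 4: 256
Level 5: 128
Level 6: 64
Level 7: 32
Level 8: 16
Level 9: 8
Level 10: 4
Level 11: 2
Level 12: 1

The root is level 0 and the size-1 base case is level 12 (the tree spans levels 0 through 12, i.e. 13 levels counting the root), so the depth is the number of divisions: log_2(4096) = 12

The recursion tree depth is log_2(4096) = 12. At each level, the problem size is divided by 2, so it takes 12 divisions to reduce to a base case of size 1. The algorithm makes 3 recursive calls at each level.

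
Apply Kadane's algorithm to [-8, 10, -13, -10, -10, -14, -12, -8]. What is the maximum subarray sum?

Using Kadane's algorithm on [-8, 10, -13, -10, -10, -14, -12, -8]:

Scanning through the array:
Position 1 (value 10): max_ending_here = 10, max_so_far = 10
Position 2 (value -13): max_ending_here = -3, max_so_far = 10
Position 3 (value -10): max_ending_here = -10, max_so_far = 10
Position 4 (value -10): max_ending_here = -10, max_so_far = 10
Position 5 (value -14): max_ending_here = -14, max_so_far = 10
Position 6 (value -12): max_ending_here = -12, max_so_far = 10
Position 7 (value -8): max_ending_here = -8, max_so_far = 10

Maximum subarray: [10]
Maximum sum: 10

The maximum subarray is [10] with sum 10. This subarray runs from index 1 to index 1.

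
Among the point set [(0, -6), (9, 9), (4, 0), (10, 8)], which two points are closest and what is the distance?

Computing all pairwise distances among 4 points:

d((0, -6), (9, 9)) = 17.4929
d((0, -6), (4, 0)) = 7.2111
d((0, -6), (10, 8)) = 17.2047
d((9, 9), (4, 0)) = 10.2956
d((9, 9), (10, 8)) = 1.4142 <-- minimum
d((4, 0), (10, 8)) = 10.0

Closest pair: (9, 9) and (10, 8) with distance 1.4142

The closest pair is (9, 9) and (10, 8) with Euclidean distance 1.4142. For 4 points, brute-force pairwise comparison is shown above. For large n, the divide-and-conquer algorithm (sort by x, recurse on halves, check the dividing strip) achieves O(n log n).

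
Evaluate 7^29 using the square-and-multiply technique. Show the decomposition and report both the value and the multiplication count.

Computing 7^29 by squaring (build up from 7^1; each line after the first costs one multiplication):

7^1 = 7
7^2 = (7^1)^2 = 7^2 = 49
7^3 = 7 * 7^2 = 7 * 49 = 343
7^6 = (7^3)^2 = 343^2 = 117649
7^7 = 7 * 7^6 = 7 * 117649 = 823543
7^14 = (7^7)^2 = 823543^2 = 678223072849
7^28 = (7^14)^2 = 678223072849^2 = 459986536544739960976801
7^29 = 7 * 7^28 = 7 * 459986536544739960976801 = 3219905755813179726837607

Result: 3219905755813179726837607
Multiplications needed: 7 (7 lines after 7^1)

7^29 = 3219905755813179726837607. Using exponentiation by squaring, this requires 7 multiplications. The key idea: if the exponent is even, square the half-power; if odd, multiply by the base once.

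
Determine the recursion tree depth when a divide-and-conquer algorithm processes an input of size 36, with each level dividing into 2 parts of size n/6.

For divide and conquer with division factor 6:

Problem sizes at each level:
Level 0: 36
Level 1: 6
Level 2: 1

The root is level 0 and the size-1 base case is level 2 (the tree spans levels 0 through 2, i.e. 3 levels counting the root), so the depth is the number of divisions: log_6(36) = 2

The recursion tree depth is log_6(36) = 2. At each level, the problem size is divided by 6, so it takes 2 divisions to reduce to a base case of size 1. The algorithm makes 2 recursive calls at each level.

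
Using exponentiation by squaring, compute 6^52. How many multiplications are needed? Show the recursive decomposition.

Computing 6^52 by squaring (build up from 6^1; each line after the first costs one multiplication):

6^1 = 6
6^2 = (6^1)^2 = 6^2 = 36
6^3 = 6 * 6^2 = 6 * 36 = 216
6^6 = (6^3)^2 = 216^2 = 46656
6^12 = (6^6)^2 = 46656^2 = 2176782336
6^13 = 6 * 6^12 = 6 * 2176782336 = 13060694016
6^26 = (6^13)^2 = 13060694016^2 = 170581728179578208256
6^52 = (6^26)^2 = 170581728179578208256^2 = 29098125988731506183153025616435306561536

Result: 29098125988731506183153025616435306561536
Multiplications needed: 7 (7 lines after 6^1)

6^52 = 29098125988731506183153025616435306561536. Using exponentiation by squaring, this requires 7 multiplications. The key idea: if the exponent is even, square the half-power; if odd, multiply by the base once.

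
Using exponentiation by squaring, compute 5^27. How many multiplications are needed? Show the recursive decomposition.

Computing 5^27 by squaring (build up from 5^1; each line after the first costs one multiplication):

5^1 = 5
5^2 = (5^1)^2 = 5^2 = 25
5^3 = 5 * 5^2 = 5 * 25 = 125
5^6 = (5^3)^2 = 125^2 = 15625
5^12 = (5^6)^2 = 15625^2 = 244140625
5^13 = 5 * 5^12 = 5 * 244140625 = 1220703125
5^26 = (5^13)^2 = 1220703125^2 = 1490116119384765625
5^27 = 5 * 5^26 = 5 * 1490116119384765625 = 7450580596923828125

Result: 7450580596923828125
Multiplications needed: 7 (7 lines after 5^1)

5^27 = 7450580596923828125. Using exponentiation by squaring, this requires 7 multiplications. The key idea: if the exponent is even, square the half-power; if odd, multiply by the base once.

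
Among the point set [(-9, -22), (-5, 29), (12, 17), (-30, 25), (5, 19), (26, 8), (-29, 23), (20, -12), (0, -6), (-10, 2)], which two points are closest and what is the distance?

Computing all pairwise distances among 10 points:

d((-9, -22), (-5, 29)) = 51.1566
d((-9, -22), (12, 17)) = 44.2945
d((-9, -22), (-30, 25)) = 51.4782
d((-9, -22), (5, 19)) = 43.3244
d((-9, -22), (26, 8)) = 46.0977
d((-9, -22), (-29, 23)) = 49.2443
d((-9, -22), (20, -12)) = 30.6757
d((-9, -22), (0, -6)) = 18.3576
d((-9, -22), (-10, 2)) = 24.0208
d((-5, 29), (12, 17)) = 20.8087
d((-5, 29), (-30, 25)) = 25.318
d((-5, 29), (5, 19)) = 14.1421
d((-5, 29), (26, 8)) = 37.4433
d((-5, 29), (-29, 23)) = 24.7386
d((-5, 29), (20, -12)) = 48.0208
d((-5, 29), (0, -6)) = 35.3553
d((-5, 29), (-10, 2)) = 27.4591
d((12, 17), (-30, 25)) = 42.7551
d((12, 17), (5, 19)) = 7.2801
d((12, 17), (26, 8)) = 16.6433
d((12, 17), (-29, 23)) = 41.4367
d((12, 17), (20, -12)) = 30.0832
d((12, 17), (0, -6)) = 25.9422
d((12, 17), (-10, 2)) = 26.6271
d((-30, 25), (5, 19)) = 35.5106
d((-30, 25), (26, 8)) = 58.5235
d((-30, 25), (-29, 23)) = 2.2361 <-- minimum
d((-30, 25), (20, -12)) = 62.2013
d((-30, 25), (0, -6)) = 43.1393
d((-30, 25), (-10, 2)) = 30.4795
d((5, 19), (26, 8)) = 23.7065
d((5, 19), (-29, 23)) = 34.2345
d((5, 19), (20, -12)) = 34.4384
d((5, 19), (0, -6)) = 25.4951
d((5, 19), (-10, 2)) = 22.6716
d((26, 8), (-29, 23)) = 57.0088
d((26, 8), (20, -12)) = 20.8806
d((26, 8), (0, -6)) = 29.5296
d((26, 8), (-10, 2)) = 36.4966
d((-29, 23), (20, -12)) = 60.2163
d((-29, 23), (0, -6)) = 41.0122
d((-29, 23), (-10, 2)) = 28.3196
d((20, -12), (0, -6)) = 20.8806
d((20, -12), (-10, 2)) = 33.1059
d((0, -6), (-10, 2)) = 12.8062

Closest pair: (-30, 25) and (-29, 23) with distance 2.2361

The closest pair is (-30, 25) and (-29, 23) with Euclidean distance 2.2361. For 10 points, brute-force pairwise comparison is shown above. For large n, the divide-and-conquer algorithm (sort by x, recurse on halves, check the dividing strip) achieves O(n log n).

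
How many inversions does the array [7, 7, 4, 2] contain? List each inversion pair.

Finding inversions in [7, 7, 4, 2]:

(0, 2): arr[0]=7 > arr[2]=4
(0, 3): arr[0]=7 > arr[3]=2
(1, 2): arr[1]=7 > arr[2]=4
(1, 3): arr[1]=7 > arr[3]=2
(2, 3): arr[2]=4 > arr[3]=2

Total inversions: 5

The array has 5 inversion(s): (0,2), (0,3), (1,2), (1,3), (2,3). Each pair (i,j) satisfies i < j and arr[i] > arr[j].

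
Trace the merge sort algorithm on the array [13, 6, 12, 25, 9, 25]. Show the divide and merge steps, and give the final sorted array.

Merge sort trace:

Split: [13, 6, 12, 25, 9, 25] -> [13, 6, 12] and [25, 9, 25]
  Split: [13, 6, 12] -> [13] and [6, 12]
    Split: [6, 12] -> [6] and [12]
    Merge: [6] + [12] -> [6, 12]
  Merge: [13] + [6, 12] -> [6, 12, 13]
  Split: [25, 9, 25] -> [25] and [9, 25]
    Split: [9, 25] -> [9] and [25]
    Merge: [9] + [25] -> [9, 25]
  Merge: [25] + [9, 25] -> [9, 25, 25]
Merge: [6, 12, 13] + [9, 25, 25] -> [6, 9, 12, 13, 25, 25]

Final sorted array: [6, 9, 12, 13, 25, 25]

The merge sort proceeds by recursively splitting the array and merging sorted halves.
After all merges, the sorted array is [6, 9, 12, 13, 25, 25].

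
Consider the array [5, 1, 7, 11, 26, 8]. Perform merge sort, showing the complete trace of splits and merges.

Merge sort trace:

Split: [5, 1, 7, 11, 26, 8] -> [5, 1, 7] and [11, 26, 8]
  Split: [5, 1, 7] -> [5] and [1, 7]
    Split: [1, 7] -> [1] and [7]
    Merge: [1] + [7] -> [1, 7]
  Merge: [5] + [1, 7] -> [1, 5, 7]
  Split: [11, 26, 8] -> [11] and [26, 8]
    Split: [26, 8] -> [26] and [8]
    Merge: [26] + [8] -> [8, 26]
  Merge: [11] + [8, 26] -> [8, 11, 26]
Merge: [1, 5, 7] + [8, 11, 26] -> [1, 5, 7, 8, 11, 26]

Final sorted array: [1, 5, 7, 8, 11, 26]

The merge sort proceeds by recursively splitting the array and merging sorted halves.
After all merges, the sorted array is [1, 5, 7, 8, 11, 26].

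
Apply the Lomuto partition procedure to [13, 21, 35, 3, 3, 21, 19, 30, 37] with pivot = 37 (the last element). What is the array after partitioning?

Lomuto partition with pivot = 37:

Initial array: [13, 21, 35, 3, 3, 21, 19, 30, 37]

arr[0]=13 <= 37: swap with position 0, array becomes [13, 21, 35, 3, 3, 21, 19, 30, 37]
arr[1]=21 <= 37: swap with position 1, array becomes [13, 21, 35, 3, 3, 21, 19, 30, 37]
arr[2]=35 <= 37: swap with position 2, array becomes [13, 21, 35, 3, 3, 21, 19, 30, 37]
arr[3]=3 <= 37: swap with position 3, array becomes [13, 21, 35, 3, 3, 21, 19, 30, 37]
arr[4]=3 <= 37: swap with position 4, array becomes [13, 21, 35, 3, 3, 21, 19, 30, 37]
arr[5]=21 <= 37: swap with position 5, array becomes [13, 21, 35, 3, 3, 21, 19, 30, 37]
arr[6]=19 <= 37: swap with position 6, array becomes [13, 21, 35, 3, 3, 21, 19, 30, 37]
arr[7]=30 <= 37: swap with position 7, array becomes [13, 21, 35, 3, 3, 21, 19, 30, 37]

Place pivot at position 8: [13, 21, 35, 3, 3, 21, 19, 30, 37]
Pivot position: 8

After partitioning with pivot 37, the array becomes [13, 21, 35, 3, 3, 21, 19, 30, 37]. The pivot is placed at index 8. All elements to the left of the pivot are <= 37, and all elements to the right are > 37.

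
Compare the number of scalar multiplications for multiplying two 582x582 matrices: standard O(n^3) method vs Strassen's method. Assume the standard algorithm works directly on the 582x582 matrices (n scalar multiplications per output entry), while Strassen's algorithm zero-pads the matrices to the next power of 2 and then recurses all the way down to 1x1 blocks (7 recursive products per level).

Matrix multiplication for 582x582 matrices:

Strassen's algorithm requires power-of-2 dimensions. Pad 582x582 to 1024x1024 (next power of 2).

Standard algorithm: 582^3 = 197137368 multiplications
Strassen's algorithm: 7^(log2(1024)) = 7^10 = 282475249 multiplications
Difference: 197137368 - 282475249 = -85337881 (Strassen uses MORE here due to padding overhead — for small or just-over-power-of-2 n, padding can outweigh the per-level savings)

Standard: 197137368 multiplications (582^3). Strassen: 282475249 multiplications (7^10, after padding to 1024x1024). Strassen reduces 8 recursive multiplications to 7 at each level.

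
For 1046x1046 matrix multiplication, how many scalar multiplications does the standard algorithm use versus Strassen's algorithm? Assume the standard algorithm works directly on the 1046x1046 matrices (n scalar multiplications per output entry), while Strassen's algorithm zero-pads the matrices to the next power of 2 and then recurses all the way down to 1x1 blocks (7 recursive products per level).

Matrix multiplication for 1046x1046 matrices:

Strassen's algorithm requires power-of-2 dimensions. Pad 1046x1046 to 2048x2048 (next power of 2).

Standard algorithm: 1046^3 = 1144445336 multiplications
Strassen's algorithm: 7^(log2(2048)) = 7^11 = 1977326743 multiplications
Difference: 1144445336 - 1977326743 = -832881407 (Strassen uses MORE here due to padding overhead — for small or just-over-power-of-2 n, padding can outweigh the per-level savings)

Standard: 1144445336 multiplications (1046^3). Strassen: 1977326743 multiplications (7^11, after padding to 2048x2048). Strassen reduces 8 recursive multiplications to 7 at each level.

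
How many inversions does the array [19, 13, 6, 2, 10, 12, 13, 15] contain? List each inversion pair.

Finding inversions in [19, 13, 6, 2, 10, 12, 13, 15]:

(0, 1): arr[0]=19 > arr[1]=13
(0, 2): arr[0]=19 > arr[2]=6
(0, 3): arr[0]=19 > arr[3]=2
(0, 4): arr[0]=19 > arr[4]=10
(0, 5): arr[0]=19 > arr[5]=12
(0, 6): arr[0]=19 > arr[6]=13
(0, 7): arr[0]=19 > arr[7]=15
(1, 2): arr[1]=13 > arr[2]=6
(1, 3): arr[1]=13 > arr[3]=2
(1, 4): arr[1]=13 > arr[4]=10
(1, 5): arr[1]=13 > arr[5]=12
(2, 3): arr[2]=6 > arr[3]=2

Total inversions: 12

The array has 12 inversion(s): (0,1), (0,2), (0,3), (0,4), (0,5), (0,6), (0,7), (1,2), (1,3), (1,4), (1,5), (2,3). Each pair (i,j) satisfies i < j and arr[i] > arr[j].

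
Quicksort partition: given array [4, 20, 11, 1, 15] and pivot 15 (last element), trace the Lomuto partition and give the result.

Lomuto partition with pivot = 15:

Initial array: [4, 20, 11, 1, 15]

arr[0]=4 <= 15: swap with position 0, array becomes [4, 20, 11, 1, 15]
arr[1]=20 > 15: no swap
arr[2]=11 <= 15: swap with position 1, array becomes [4, 11, 20, 1, 15]
arr[3]=1 <= 15: swap with position 2, array becomes [4, 11, 1, 20, 15]

Place pivot at position 3: [4, 11, 1, 15, 20]
Pivot position: 3

After partitioning with pivot 15, the array becomes [4, 11, 1, 15, 20]. The pivot is placed at index 3. All elements to the left of the pivot are <= 15, and all elements to the right are > 15.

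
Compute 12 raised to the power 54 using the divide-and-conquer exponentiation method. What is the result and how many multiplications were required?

Computing 12^54 by squaring (build up from 12^1; each line after the first costs one multiplication):

12^1 = 12
12^2 = (12^1)^2 = 12^2 = 144
12^3 = 12 * 12^2 = 12 * 144 = 1728
12^6 = (12^3)^2 = 1728^2 = 2985984
12^12 = (12^6)^2 = 2985984^2 = 8916100448256
12^13 = 12 * 12^12 = 12 * 8916100448256 = 106993205379072
12^26 = (12^13)^2 = 106993205379072^2 = 11447545997288281555215581184
12^27 = 12 * 12^26 = 12 * 11447545997288281555215581184 = 137370551967459378662586974208
12^54 = (12^27)^2 = 137370551967459378662586974208^2 = 18870668547844457769972080826950345531368943638112857227264

Result: 18870668547844457769972080826950345531368943638112857227264
Multiplications needed: 8 (8 lines after 12^1)

12^54 = 18870668547844457769972080826950345531368943638112857227264. Using exponentiation by squaring, this requires 8 multiplications. The key idea: if the exponent is even, square the half-power; if odd, multiply by the base once.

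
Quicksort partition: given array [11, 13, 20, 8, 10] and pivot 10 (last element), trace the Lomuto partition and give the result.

Lomuto partition with pivot = 10:

Initial array: [11, 13, 20, 8, 10]

arr[0]=11 > 10: no swap
arr[1]=13 > 10: no swap
arr[2]=20 > 10: no swap
arr[3]=8 <= 10: swap with position 0, array becomes [8, 13, 20, 11, 10]

Place pivot at position 1: [8, 10, 20, 11, 13]
Pivot position: 1

After partitioning with pivot 10, the array becomes [8, 10, 20, 11, 13]. The pivot is placed at index 1. All elements to the left of the pivot are <= 10, and all elements to the right are > 10.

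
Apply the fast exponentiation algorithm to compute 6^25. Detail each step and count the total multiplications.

Computing 6^25 by squaring (build up from 6^1; each line after the first costs one multiplication):

6^1 = 6
6^2 = (6^1)^2 = 6^2 = 36
6^3 = 6 * 6^2 = 6 * 36 = 216
6^6 = (6^3)^2 = 216^2 = 46656
6^12 = (6^6)^2 = 46656^2 = 2176782336
6^24 = (6^12)^2 = 2176782336^2 = 4738381338321616896
6^25 = 6 * 6^24 = 6 * 4738381338321616896 = 28430288029929701376

Result: 28430288029929701376
Multiplications needed: 6 (6 lines after 6^1)

6^25 = 28430288029929701376. Using exponentiation by squaring, this requires 6 multiplications. The key idea: if the exponent is even, square the half-power; if odd, multiply by the base once.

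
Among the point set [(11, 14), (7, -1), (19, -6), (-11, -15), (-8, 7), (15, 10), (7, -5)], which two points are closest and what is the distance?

Computing all pairwise distances among 7 points:

d((11, 14), (7, -1)) = 15.5242
d((11, 14), (19, -6)) = 21.5407
d((11, 14), (-11, -15)) = 36.4005
d((11, 14), (-8, 7)) = 20.2485
d((11, 14), (15, 10)) = 5.6569
d((11, 14), (7, -5)) = 19.4165
d((7, -1), (19, -6)) = 13.0
d((7, -1), (-11, -15)) = 22.8035
d((7, -1), (-8, 7)) = 17.0
d((7, -1), (15, 10)) = 13.6015
d((7, -1), (7, -5)) = 4.0 <-- minimum
d((19, -6), (-11, -15)) = 31.3209
d((19, -6), (-8, 7)) = 29.9666
d((19, -6), (15, 10)) = 16.4924
d((19, -6), (7, -5)) = 12.0416
d((-11, -15), (-8, 7)) = 22.2036
d((-11, -15), (15, 10)) = 36.0694
d((-11, -15), (7, -5)) = 20.5913
d((-8, 7), (15, 10)) = 23.1948
d((-8, 7), (7, -5)) = 19.2094
d((15, 10), (7, -5)) = 17.0

Closest pair: (7, -1) and (7, -5) with distance 4.0

The closest pair is (7, -1) and (7, -5) with Euclidean distance 4.0. For 7 points, brute-force pairwise comparison is shown above. For large n, the divide-and-conquer algorithm (sort by x, recurse on halves, check the dividing strip) achieves O(n log n).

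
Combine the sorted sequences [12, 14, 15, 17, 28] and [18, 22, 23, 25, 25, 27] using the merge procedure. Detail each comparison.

Merging process:

Compare 12 vs 18: take 12 from left. Merged: [12]
Compare 14 vs 18: take 14 from left. Merged: [12, 14]
Compare 15 vs 18: take 15 from left. Merged: [12, 14, 15]
Compare 17 vs 18: take 17 from left. Merged: [12, 14, 15, 17]
Compare 28 vs 18: take 18 from right. Merged: [12, 14, 15, 17, 18]
Compare 28 vs 22: take 22 from right. Merged: [12, 14, 15, 17, 18, 22]
Compare 28 vs 23: take 23 from right. Merged: [12, 14, 15, 17, 18, 22, 23]
Compare 28 vs 25: take 25 from right. Merged: [12, 14, 15, 17, 18, 22, 23, 25]
Compare 28 vs 25: take 25 from right. Merged: [12, 14, 15, 17, 18, 22, 23, 25, 25]
Compare 28 vs 27: take 27 from right. Merged: [12, 14, 15, 17, 18, 22, 23, 25, 25, 27]
Append remaining from left: [28]. Merged: [12, 14, 15, 17, 18, 22, 23, 25, 25, 27, 28]

Final merged array: [12, 14, 15, 17, 18, 22, 23, 25, 25, 27, 28]
Total comparisons: 10

The merged array is [12, 14, 15, 17, 18, 22, 23, 25, 25, 27, 28], requiring 10 comparisons. The merge step runs in O(n) time where n is the total number of elements.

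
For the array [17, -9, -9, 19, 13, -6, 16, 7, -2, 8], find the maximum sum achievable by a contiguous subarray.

Using Kadane's algorithm on [17, -9, -9, 19, 13, -6, 16, 7, -2, 8]:

Scanning through the array:
Position 1 (value -9): max_ending_here = 8, max_so_far = 17
Position 2 (value -9): max_ending_here = -1, max_so_far = 17
Position 3 (value 19): max_ending_here = 19, max_so_far = 19
Position 4 (value 13): max_ending_here = 32, max_so_far = 32
Position 5 (value -6): max_ending_here = 26, max_so_far = 32
Position 6 (value 16): max_ending_here = 42, max_so_far = 42
Position 7 (value 7): max_ending_here = 49, max_so_far = 49
Position 8 (value -2): max_ending_here = 47, max_so_far = 49
Position 9 (value 8): max_ending_here = 55, max_so_far = 55

Maximum subarray: [19, 13, -6, 16, 7, -2, 8]
Maximum sum: 55

The maximum subarray is [19, 13, -6, 16, 7, -2, 8] with sum 55. This subarray runs from index 3 to index 9.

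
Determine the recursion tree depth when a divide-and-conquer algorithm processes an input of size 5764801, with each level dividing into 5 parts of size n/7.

For divide and conquer with division factor 7:

Problem sizes at each level:
Level 0: 5764801
Level 1: 823543
Level 2: 117649
Level 3: 16807
Level 4: 2401
Level 5: 343
Level 6: 49
Level 7: 7
Level 8: 1

The root is level 0 and the size-1 base case is level 8 (the tree spans levels 0 through 8, i.e. 9 levels counting the root), so the depth is the number of divisions: log_7(5764801) = 8

The recursion tree depth is log_7(5764801) = 8. At each level, the problem size is divided by 7, so it takes 8 divisions to reduce to a base case of size 1. The algorithm makes 5 recursive calls at each level.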